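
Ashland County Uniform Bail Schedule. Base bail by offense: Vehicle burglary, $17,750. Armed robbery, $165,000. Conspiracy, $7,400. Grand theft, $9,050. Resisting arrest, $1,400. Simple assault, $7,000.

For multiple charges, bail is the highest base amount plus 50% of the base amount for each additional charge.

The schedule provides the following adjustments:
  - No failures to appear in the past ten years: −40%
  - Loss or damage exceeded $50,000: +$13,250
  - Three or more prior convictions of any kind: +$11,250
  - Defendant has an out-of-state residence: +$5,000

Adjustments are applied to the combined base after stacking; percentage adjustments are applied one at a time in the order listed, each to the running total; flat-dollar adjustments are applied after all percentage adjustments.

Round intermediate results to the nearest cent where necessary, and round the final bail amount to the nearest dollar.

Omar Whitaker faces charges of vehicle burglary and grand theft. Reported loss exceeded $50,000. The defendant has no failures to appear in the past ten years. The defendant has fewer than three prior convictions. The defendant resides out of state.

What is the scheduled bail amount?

$31,615

Base amounts from the schedule: vehicle burglary $17,750; grand theft $9,050.
Stacking rule: highest base plus 50% of each additional charge. Highest is vehicle burglary at $17,750. Additional: $9,050 × 50% = $4,525. Combined base = $17,750 + $4,525 = $22,275.
No failures to appear in the past ten years (−40%): $22,275 × 0.6 = $13,365.
Loss or damage exceeded $50,000 (+$13,250 flat): $13,365 + $13,250 = $26,615.
Defendant has an out-of-state residence (+$5,000 flat): $26,615 + $5,000 = $31,615.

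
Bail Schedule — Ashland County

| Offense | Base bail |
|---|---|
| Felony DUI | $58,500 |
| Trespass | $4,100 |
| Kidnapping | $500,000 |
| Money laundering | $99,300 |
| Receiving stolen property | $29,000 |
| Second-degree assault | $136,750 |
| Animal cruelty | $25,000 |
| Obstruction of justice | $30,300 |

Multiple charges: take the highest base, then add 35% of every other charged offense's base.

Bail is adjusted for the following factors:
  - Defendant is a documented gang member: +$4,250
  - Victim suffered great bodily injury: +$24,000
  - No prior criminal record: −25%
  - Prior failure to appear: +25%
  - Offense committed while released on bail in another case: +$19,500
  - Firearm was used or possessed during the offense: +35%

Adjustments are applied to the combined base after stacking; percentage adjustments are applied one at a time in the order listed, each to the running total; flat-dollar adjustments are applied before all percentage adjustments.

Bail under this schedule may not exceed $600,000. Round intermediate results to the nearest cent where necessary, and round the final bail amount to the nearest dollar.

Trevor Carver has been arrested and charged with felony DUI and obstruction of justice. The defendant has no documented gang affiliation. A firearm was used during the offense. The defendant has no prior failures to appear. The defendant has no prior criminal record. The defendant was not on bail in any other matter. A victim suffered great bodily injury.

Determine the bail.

$94,269

Base amounts from the schedule: felony DUI $58,500; obstruction of justice $30,300.
Stacking rule: highest base plus 35% of each additional charge. Highest is felony DUI at $58,500. Additional: $30,300 × 35% = $10,605. Combined base = $58,500 + $10,605 = $69,105.
Victim suffered great bodily injury (+$24,000 flat): $69,105 + $24,000 = $93,105.
No prior criminal record (−25%): $93,105 × 0.75 = $69,828.75.
Firearm was used or possessed during the offense (+35%): $69,828.75 × 1.35 = $94,268.81.
$94,268.81 is within the $600,000 maximum.
Rounded to the nearest dollar: $94,269.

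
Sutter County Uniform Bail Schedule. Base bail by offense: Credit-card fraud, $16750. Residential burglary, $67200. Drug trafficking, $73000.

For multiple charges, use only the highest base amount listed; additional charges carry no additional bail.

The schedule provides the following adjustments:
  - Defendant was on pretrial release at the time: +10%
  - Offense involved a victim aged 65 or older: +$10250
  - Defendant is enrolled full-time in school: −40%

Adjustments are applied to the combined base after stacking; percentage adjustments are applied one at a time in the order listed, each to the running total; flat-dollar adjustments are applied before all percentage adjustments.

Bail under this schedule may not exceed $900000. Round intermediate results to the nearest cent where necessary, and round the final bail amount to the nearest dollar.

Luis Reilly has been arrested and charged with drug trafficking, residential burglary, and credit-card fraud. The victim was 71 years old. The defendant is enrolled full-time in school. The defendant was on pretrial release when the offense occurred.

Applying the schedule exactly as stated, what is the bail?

$54945

Base amounts from the schedule: drug trafficking $73000; residential burglary $67200; credit-card fraud $16750.
Stacking rule: use the highest base only. Highest is drug trafficking at $73000. Combined base = $73000.
Offense involved a victim aged 65 or older (+$10250 flat): $73000 + $10250 = $83250.
Defendant was on pretrial release at the time (+10%): $83250 × 1.1 = $91575.
Defendant is enrolled full-time in school (−40%): $91575 × 0.6 = $54945.
$54945 is within the $900000 maximum.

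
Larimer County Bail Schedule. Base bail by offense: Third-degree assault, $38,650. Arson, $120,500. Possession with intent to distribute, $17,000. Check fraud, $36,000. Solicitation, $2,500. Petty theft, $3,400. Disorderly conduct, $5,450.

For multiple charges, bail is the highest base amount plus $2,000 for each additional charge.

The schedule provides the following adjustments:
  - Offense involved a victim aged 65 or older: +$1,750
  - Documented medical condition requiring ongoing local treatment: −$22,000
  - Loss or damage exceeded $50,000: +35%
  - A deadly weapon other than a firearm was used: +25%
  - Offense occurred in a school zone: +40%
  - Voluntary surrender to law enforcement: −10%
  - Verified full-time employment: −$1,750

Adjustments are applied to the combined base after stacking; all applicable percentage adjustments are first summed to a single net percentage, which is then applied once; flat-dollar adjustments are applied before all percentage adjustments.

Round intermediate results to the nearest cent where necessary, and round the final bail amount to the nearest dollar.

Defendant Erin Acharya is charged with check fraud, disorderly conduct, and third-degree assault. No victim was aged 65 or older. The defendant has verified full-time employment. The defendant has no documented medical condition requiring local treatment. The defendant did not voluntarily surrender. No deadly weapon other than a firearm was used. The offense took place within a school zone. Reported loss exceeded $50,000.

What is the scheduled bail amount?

$71,575

Base amounts from the schedule: check fraud $36,000; disorderly conduct $5,450; third-degree assault $38,650.
Stacking rule: highest base plus $2,000 per additional charge. Highest is third-degree assault at $38,650; 2 additional charges → +$4,000. Combined base = $42,650.
Verified full-time employment (−$1,750 flat): $42,650 − $1,750 = $40,900.
Net percentage adjustment: +35% +40% = +75%. $40,900 × 1.75 = $71,575.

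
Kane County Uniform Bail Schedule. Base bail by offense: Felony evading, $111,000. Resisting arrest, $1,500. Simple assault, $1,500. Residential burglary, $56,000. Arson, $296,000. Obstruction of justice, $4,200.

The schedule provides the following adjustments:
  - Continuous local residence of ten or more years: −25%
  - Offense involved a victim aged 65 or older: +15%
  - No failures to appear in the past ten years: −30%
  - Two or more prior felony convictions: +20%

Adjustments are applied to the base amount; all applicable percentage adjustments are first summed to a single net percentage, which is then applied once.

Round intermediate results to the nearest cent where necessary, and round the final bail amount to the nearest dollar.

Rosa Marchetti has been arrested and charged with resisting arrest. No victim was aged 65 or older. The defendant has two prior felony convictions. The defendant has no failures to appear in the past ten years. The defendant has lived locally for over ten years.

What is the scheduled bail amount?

$975

Base amounts from the schedule: resisting arrest $1,500.
Single charge. Combined base = $1,500.
Net percentage adjustment: −25% −30% +20% = −35%. $1,500 × 0.65 = $975.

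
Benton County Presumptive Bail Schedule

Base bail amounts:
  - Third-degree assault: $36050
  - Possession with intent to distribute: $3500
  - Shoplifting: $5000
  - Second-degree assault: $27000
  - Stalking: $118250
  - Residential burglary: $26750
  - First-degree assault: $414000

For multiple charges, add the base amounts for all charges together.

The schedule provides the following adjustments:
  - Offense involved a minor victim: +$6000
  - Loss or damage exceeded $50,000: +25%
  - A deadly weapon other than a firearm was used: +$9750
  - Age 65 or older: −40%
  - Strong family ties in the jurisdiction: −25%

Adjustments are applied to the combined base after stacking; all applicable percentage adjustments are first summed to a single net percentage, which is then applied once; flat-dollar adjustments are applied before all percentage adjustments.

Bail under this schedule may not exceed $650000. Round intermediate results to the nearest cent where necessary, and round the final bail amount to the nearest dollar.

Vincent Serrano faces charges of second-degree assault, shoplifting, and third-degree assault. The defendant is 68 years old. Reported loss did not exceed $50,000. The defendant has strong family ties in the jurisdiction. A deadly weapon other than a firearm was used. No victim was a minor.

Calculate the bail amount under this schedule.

Base amounts from the schedule: second-degree assault $27000; shoplifting $5000; third-degree assault $36050.
Stacking rule: sum of all bases. $27000 + $5000 + $36050 = $68050.
A deadly weapon other than a firearm was used (+$9750 flat): $68050 + $9750 = $77800.
Net percentage adjustment: −40% −25% = −65%. $77800 × 0.35 = $27230.
$27230 is within the $650000 maximum.

$27230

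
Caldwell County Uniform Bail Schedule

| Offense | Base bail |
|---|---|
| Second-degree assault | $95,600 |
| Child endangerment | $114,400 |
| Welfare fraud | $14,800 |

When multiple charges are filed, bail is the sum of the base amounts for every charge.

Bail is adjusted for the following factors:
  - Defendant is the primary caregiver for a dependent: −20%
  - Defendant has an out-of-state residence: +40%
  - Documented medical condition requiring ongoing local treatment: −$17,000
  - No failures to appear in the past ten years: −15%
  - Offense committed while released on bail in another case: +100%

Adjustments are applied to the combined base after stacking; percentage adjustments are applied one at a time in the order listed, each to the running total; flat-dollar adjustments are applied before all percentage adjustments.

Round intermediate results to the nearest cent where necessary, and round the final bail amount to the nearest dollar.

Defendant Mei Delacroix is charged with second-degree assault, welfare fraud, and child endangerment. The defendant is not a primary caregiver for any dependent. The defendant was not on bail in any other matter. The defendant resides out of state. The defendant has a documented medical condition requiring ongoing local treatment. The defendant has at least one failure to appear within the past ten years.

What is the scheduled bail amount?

Base amounts from the schedule: second-degree assault $95,600; welfare fraud $14,800; child endangerment $114,400.
Stacking rule: sum of all bases. $95,600 + $14,800 + $114,400 = $224,800.
Documented medical condition requiring ongoing local treatment (−$17,000 flat): $224,800 − $17,000 = $207,800.
Defendant has an out-of-state residence (+40%): $207,800 × 1.4 = $290,920.

$290,920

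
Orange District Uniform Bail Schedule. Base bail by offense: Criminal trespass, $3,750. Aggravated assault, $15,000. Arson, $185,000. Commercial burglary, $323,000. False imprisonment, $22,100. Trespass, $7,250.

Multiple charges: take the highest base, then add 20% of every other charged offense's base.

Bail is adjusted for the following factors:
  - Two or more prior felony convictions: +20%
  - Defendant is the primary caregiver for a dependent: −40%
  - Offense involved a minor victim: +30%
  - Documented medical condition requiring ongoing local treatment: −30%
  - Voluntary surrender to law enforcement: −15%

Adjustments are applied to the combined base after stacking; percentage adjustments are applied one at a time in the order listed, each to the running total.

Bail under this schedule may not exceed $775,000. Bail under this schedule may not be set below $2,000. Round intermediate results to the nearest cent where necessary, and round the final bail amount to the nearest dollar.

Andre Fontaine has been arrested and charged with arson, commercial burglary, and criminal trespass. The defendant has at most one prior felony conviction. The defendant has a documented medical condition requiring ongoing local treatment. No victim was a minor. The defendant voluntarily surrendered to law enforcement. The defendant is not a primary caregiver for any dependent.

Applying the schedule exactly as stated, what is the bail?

$214,646

Base amounts from the schedule: arson $185,000; commercial burglary $323,000; criminal trespass $3,750.
Stacking rule: highest base plus 20% of each additional charge. Highest is commercial burglary at $323,000. Additional: $185,000 × 20% = $37,000; $3,750 × 20% = $750. Combined base = $323,000 + $37,750 = $360,750.
Documented medical condition requiring ongoing local treatment (−30%): $360,750 × 0.7 = $252,525.
Voluntary surrender to law enforcement (−15%): $252,525 × 0.85 = $214,646.25.
$214,646.25 is within the $775,000 maximum.
$214,646.25 is at or above the $2,000 minimum.
Rounded to the nearest dollar: $214,646.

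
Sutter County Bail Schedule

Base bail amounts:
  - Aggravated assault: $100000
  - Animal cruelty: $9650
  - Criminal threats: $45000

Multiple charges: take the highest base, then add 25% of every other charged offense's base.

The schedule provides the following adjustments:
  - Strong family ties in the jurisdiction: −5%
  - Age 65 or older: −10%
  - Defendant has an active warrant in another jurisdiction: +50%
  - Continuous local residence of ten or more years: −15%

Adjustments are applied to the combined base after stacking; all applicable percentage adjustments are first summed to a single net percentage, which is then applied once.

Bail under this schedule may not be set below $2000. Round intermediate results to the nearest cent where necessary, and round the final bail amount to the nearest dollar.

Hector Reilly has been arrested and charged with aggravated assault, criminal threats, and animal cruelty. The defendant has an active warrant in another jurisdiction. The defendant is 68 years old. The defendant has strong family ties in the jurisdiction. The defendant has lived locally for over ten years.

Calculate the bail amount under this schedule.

$136395

Base amounts from the schedule: aggravated assault $100000; criminal threats $45000; animal cruelty $9650.
Stacking rule: highest base plus 25% of each additional charge. Highest is aggravated assault at $100000. Additional: $45000 × 25% = $11250; $9650 × 25% = $2412.50. Combined base = $100000 + $13662.50 = $113662.50.
Net percentage adjustment: −5% −10% +50% −15% = +20%. $113662.50 × 1.2 = $136395.
$136395 is at or above the $2000 minimum.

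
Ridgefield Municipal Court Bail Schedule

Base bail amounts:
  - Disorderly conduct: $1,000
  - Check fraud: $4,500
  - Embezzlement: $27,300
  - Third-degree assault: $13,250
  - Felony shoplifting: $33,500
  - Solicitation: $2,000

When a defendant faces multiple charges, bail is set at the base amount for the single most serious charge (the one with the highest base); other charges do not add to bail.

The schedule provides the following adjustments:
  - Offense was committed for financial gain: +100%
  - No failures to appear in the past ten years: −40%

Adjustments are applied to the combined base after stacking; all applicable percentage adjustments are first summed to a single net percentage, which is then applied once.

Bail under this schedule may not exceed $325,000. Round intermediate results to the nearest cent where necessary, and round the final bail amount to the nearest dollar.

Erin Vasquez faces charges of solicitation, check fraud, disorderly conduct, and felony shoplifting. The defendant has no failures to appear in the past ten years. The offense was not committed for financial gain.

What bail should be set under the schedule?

Base amounts from the schedule: solicitation $2,000; check fraud $4,500; disorderly conduct $1,000; felony shoplifting $33,500.
Stacking rule: use the highest base only. Highest is felony shoplifting at $33,500. Combined base = $33,500.
No failures to appear in the past ten years (−40%): $33,500 × 0.6 = $20,100.
$20,100 is within the $325,000 maximum.

$20,100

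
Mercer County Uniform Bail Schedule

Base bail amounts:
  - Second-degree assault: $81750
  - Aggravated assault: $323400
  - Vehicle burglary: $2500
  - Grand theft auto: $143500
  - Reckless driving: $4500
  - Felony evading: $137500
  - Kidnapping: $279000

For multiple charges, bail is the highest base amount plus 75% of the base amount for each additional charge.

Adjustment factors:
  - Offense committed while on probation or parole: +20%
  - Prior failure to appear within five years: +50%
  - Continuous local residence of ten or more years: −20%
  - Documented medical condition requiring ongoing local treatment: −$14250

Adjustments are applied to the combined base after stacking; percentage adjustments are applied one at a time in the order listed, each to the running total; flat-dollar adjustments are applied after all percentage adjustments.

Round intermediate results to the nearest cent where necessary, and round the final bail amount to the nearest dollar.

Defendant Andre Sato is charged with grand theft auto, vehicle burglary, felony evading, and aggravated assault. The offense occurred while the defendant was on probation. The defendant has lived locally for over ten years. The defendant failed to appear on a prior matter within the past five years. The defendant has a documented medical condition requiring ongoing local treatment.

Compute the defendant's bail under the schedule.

Base amounts from the schedule: grand theft auto $143500; vehicle burglary $2500; felony evading $137500; aggravated assault $323400.
Stacking rule: highest base plus 75% of each additional charge. Highest is aggravated assault at $323400. Additional: $143500 × 75% = $107625; $2500 × 75% = $1875; $137500 × 75% = $103125. Combined base = $323400 + $212625 = $536025.
Offense committed while on probation or parole (+20%): $536025 × 1.2 = $643230.
Prior failure to appear within five years (+50%): $643230 × 1.5 = $964845.
Continuous local residence of ten or more years (−20%): $964845 × 0.8 = $771876.
Documented medical condition requiring ongoing local treatment (−$14250 flat): $771876 − $14250 = $757626.

$757626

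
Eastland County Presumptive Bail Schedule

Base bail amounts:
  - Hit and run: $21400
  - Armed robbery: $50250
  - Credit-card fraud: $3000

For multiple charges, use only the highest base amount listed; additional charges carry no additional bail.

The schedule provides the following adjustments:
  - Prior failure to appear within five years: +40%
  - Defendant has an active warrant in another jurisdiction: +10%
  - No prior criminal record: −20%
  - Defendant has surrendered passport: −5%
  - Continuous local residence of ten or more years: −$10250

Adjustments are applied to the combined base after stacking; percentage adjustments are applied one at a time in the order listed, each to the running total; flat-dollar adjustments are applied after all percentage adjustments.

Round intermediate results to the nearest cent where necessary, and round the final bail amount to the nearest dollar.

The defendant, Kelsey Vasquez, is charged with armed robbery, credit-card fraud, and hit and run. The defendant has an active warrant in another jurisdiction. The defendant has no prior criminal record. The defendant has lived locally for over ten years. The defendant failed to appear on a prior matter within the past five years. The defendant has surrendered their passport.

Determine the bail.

Base amounts from the schedule: armed robbery $50250; credit-card fraud $3000; hit and run $21400.
Stacking rule: use the highest base only. Highest is armed robbery at $50250. Combined base = $50250.
Prior failure to appear within five years (+40%): $50250 × 1.4 = $70350.
Defendant has an active warrant in another jurisdiction (+10%): $70350 × 1.1 = $77385.
No prior criminal record (−20%): $77385 × 0.8 = $61908.
Defendant has surrendered passport (−5%): $61908 × 0.95 = $58812.60.
Continuous local residence of ten or more years (−$10250 flat): $58812.60 − $10250 = $48562.60.
Rounded to the nearest dollar: $48563.

$48563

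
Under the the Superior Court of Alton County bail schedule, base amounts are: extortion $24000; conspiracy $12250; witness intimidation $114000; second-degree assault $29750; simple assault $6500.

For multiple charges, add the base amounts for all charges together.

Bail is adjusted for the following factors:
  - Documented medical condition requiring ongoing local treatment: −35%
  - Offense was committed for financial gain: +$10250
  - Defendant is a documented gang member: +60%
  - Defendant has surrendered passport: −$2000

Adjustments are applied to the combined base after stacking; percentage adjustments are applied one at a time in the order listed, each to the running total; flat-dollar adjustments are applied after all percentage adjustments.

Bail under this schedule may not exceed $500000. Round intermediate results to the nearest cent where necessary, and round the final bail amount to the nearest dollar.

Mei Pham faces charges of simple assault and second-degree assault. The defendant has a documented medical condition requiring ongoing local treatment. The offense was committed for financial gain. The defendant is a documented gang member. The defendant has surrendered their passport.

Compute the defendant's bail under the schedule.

$45950

Base amounts from the schedule: simple assault $6500; second-degree assault $29750.
Stacking rule: sum of all bases. $6500 + $29750 = $36250.
Documented medical condition requiring ongoing local treatment (−35%): $36250 × 0.65 = $23562.50.
Defendant is a documented gang member (+60%): $23562.50 × 1.6 = $37700.
Offense was committed for financial gain (+$10250 flat): $37700 + $10250 = $47950.
Defendant has surrendered passport (−$2000 flat): $47950 − $2000 = $45950.
$45950 is within the $500000 maximum.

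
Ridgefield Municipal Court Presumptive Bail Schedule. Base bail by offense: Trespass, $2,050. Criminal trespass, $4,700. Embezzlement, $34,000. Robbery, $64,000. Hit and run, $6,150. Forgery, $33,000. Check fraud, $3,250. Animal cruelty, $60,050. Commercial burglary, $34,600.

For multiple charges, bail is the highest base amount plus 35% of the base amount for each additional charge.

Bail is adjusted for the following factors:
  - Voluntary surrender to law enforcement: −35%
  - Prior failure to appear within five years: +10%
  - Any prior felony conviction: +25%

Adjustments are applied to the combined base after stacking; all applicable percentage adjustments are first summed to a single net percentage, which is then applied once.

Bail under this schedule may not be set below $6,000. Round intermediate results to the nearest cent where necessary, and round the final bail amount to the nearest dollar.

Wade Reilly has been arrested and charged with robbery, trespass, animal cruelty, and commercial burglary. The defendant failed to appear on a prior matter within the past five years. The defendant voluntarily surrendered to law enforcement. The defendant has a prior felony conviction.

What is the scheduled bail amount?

$97,845

Base amounts from the schedule: robbery $64,000; trespass $2,050; animal cruelty $60,050; commercial burglary $34,600.
Stacking rule: highest base plus 35% of each additional charge. Highest is robbery at $64,000. Additional: $2,050 × 35% = $717.50; $60,050 × 35% = $21,017.50; $34,600 × 35% = $12,110. Combined base = $64,000 + $33,845 = $97,845.
Net percentage adjustment: −35% +10% +25% = +0%. $97,845 × 1 = $97,845.
$97,845 is at or above the $6,000 minimum.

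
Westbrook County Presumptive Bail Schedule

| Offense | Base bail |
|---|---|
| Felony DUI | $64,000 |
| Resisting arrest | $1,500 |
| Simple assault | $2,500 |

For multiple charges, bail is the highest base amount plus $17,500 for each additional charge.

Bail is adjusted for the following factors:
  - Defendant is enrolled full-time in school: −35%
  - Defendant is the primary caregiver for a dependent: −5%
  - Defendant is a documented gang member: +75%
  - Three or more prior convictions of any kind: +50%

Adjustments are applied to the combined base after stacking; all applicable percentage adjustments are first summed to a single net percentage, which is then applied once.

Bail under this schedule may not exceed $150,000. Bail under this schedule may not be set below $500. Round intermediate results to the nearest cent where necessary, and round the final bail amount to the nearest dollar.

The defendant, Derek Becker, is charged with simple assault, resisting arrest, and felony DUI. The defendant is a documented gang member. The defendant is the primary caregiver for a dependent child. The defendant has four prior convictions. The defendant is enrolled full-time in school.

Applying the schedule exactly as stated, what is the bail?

$150,000

Base amounts from the schedule: simple assault $2,500; resisting arrest $1,500; felony DUI $64,000.
Stacking rule: highest base plus $17,500 per additional charge. Highest is felony DUI at $64,000; 2 additional charges → +$35,000. Combined base = $99,000.
Net percentage adjustment: −35% −5% +75% +50% = +85%. $99,000 × 1.85 = $183,150.
Result $183,150 exceeds the maximum of $150,000; bail is capped at $150,000.
$150,000 is at or above the $500 minimum.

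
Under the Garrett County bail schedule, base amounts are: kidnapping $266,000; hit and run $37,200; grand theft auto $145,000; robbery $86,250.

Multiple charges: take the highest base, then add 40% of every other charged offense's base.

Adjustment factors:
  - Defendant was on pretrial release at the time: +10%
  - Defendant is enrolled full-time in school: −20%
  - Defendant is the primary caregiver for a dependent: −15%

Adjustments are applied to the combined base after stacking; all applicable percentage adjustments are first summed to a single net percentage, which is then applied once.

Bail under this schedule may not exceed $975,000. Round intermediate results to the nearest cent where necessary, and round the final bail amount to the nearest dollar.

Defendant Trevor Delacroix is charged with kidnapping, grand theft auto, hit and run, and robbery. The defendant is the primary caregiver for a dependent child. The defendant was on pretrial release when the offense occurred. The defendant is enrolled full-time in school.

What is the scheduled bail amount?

Base amounts from the schedule: kidnapping $266,000; grand theft auto $145,000; hit and run $37,200; robbery $86,250.
Stacking rule: highest base plus 40% of each additional charge. Highest is kidnapping at $266,000. Additional: $145,000 × 40% = $58,000; $37,200 × 40% = $14,880; $86,250 × 40% = $34,500. Combined base = $266,000 + $107,380 = $373,380.
Net percentage adjustment: +10% −20% −15% = −25%. $373,380 × 0.75 = $280,035.
$280,035 is within the $975,000 maximum.

$280,035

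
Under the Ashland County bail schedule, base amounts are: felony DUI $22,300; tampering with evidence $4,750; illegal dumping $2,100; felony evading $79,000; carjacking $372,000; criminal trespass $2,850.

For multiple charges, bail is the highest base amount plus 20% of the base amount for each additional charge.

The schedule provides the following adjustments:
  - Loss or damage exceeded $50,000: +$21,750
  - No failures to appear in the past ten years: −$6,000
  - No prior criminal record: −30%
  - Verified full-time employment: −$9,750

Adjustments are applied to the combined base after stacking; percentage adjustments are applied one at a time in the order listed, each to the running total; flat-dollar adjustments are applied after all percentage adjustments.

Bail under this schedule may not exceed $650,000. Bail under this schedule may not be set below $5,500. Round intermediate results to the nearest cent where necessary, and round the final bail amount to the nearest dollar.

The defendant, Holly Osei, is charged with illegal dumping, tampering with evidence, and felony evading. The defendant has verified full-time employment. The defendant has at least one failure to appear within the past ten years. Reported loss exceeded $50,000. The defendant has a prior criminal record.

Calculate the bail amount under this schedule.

$92,370

Base amounts from the schedule: illegal dumping $2,100; tampering with evidence $4,750; felony evading $79,000.
Stacking rule: highest base plus 20% of each additional charge. Highest is felony evading at $79,000. Additional: $2,100 × 20% = $420; $4,750 × 20% = $950. Combined base = $79,000 + $1,370 = $80,370.
Loss or damage exceeded $50,000 (+$21,750 flat): $80,370 + $21,750 = $102,120.
Verified full-time employment (−$9,750 flat): $102,120 − $9,750 = $92,370.
$92,370 is within the $650,000 maximum.
$92,370 is at or above the $5,500 minimum.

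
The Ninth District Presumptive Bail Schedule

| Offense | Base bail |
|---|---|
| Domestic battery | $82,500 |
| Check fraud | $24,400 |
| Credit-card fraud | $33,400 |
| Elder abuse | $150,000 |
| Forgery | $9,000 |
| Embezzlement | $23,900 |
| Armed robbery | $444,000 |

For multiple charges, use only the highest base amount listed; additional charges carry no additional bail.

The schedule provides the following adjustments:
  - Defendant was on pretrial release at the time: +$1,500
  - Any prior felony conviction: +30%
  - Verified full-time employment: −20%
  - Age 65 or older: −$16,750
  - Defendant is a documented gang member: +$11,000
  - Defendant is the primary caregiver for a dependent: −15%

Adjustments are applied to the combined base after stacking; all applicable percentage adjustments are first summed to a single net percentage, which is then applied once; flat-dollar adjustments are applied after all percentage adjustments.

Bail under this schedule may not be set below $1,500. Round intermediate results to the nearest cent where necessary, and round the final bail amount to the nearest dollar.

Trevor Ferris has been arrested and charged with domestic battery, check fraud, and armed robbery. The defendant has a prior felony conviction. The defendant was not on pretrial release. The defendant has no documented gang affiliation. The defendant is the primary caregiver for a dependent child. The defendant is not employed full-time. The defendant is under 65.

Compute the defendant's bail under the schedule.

Base amounts from the schedule: domestic battery $82,500; check fraud $24,400; armed robbery $444,000.
Stacking rule: use the highest base only. Highest is armed robbery at $444,000. Combined base = $444,000.
Net percentage adjustment: +30% −15% = +15%. $444,000 × 1.15 = $510,600.
$510,600 is at or above the $1,500 minimum.

$510,600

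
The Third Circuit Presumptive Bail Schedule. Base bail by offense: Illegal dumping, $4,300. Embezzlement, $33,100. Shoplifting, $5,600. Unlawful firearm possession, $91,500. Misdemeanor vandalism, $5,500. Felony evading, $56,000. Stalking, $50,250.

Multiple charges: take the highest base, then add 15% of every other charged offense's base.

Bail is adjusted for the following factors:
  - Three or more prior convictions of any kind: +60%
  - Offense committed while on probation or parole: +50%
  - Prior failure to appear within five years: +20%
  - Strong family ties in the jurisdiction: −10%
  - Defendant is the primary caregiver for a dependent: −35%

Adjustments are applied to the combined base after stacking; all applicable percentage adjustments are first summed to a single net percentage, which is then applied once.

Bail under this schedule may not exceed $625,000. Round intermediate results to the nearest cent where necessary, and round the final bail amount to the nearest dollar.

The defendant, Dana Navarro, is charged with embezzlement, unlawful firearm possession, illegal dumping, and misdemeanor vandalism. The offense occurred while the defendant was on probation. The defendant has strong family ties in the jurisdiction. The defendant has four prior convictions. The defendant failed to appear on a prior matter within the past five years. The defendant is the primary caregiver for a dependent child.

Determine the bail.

Base amounts from the schedule: embezzlement $33,100; unlawful firearm possession $91,500; illegal dumping $4,300; misdemeanor vandalism $5,500.
Stacking rule: highest base plus 15% of each additional charge. Highest is unlawful firearm possession at $91,500. Additional: $33,100 × 15% = $4,965; $4,300 × 15% = $645; $5,500 × 15% = $825. Combined base = $91,500 + $6,435 = $97,935.
Net percentage adjustment: +60% +50% +20% −10% −35% = +85%. $97,935 × 1.85 = $181,179.75.
$181,179.75 is within the $625,000 maximum.
Rounded to the nearest dollar: $181,180.

$181,180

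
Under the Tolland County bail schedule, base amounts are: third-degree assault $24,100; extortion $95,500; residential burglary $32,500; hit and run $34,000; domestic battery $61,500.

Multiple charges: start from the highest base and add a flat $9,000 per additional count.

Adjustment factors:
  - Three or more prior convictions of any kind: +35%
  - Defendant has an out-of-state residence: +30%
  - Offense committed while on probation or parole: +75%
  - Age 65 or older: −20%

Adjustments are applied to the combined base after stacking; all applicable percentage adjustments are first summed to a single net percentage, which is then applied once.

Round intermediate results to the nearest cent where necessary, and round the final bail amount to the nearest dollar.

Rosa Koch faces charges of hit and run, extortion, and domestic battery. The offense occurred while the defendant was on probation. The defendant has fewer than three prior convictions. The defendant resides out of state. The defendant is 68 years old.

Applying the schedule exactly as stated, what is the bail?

Base amounts from the schedule: hit and run $34,000; extortion $95,500; domestic battery $61,500.
Stacking rule: highest base plus $9,000 per additional charge. Highest is extortion at $95,500; 2 additional charges → +$18,000. Combined base = $113,500.
Net percentage adjustment: +30% +75% −20% = +85%. $113,500 × 1.85 = $209,975.

$209,975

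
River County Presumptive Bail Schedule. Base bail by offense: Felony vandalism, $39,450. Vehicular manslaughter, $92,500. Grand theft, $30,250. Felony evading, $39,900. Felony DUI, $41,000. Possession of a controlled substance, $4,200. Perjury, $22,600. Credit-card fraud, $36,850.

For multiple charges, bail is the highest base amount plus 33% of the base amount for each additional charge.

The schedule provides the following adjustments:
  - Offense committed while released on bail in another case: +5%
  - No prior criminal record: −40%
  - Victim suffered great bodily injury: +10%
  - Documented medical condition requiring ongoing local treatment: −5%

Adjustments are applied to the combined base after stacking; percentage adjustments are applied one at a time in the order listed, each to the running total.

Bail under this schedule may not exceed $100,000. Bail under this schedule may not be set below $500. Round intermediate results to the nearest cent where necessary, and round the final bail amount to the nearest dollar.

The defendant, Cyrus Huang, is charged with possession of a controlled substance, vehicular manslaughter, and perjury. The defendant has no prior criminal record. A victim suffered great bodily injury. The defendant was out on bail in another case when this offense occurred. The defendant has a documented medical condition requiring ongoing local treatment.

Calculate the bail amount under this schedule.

Base amounts from the schedule: possession of a controlled substance $4,200; vehicular manslaughter $92,500; perjury $22,600.
Stacking rule: highest base plus 33% of each additional charge. Highest is vehicular manslaughter at $92,500. Additional: $4,200 × 33% = $1,386; $22,600 × 33% = $7,458. Combined base = $92,500 + $8,844 = $101,344.
Offense committed while released on bail in another case (+5%): $101,344 × 1.05 = $106,411.20.
No prior criminal record (−40%): $106,411.20 × 0.6 = $63,846.72.
Victim suffered great bodily injury (+10%): $63,846.72 × 1.1 = $70,231.39.
Documented medical condition requiring ongoing local treatment (−5%): $70,231.39 × 0.95 = $66,719.82.
$66,719.82 is within the $100,000 maximum.
$66,719.82 is at or above the $500 minimum.
Rounded to the nearest dollar: $66,720.

$66,720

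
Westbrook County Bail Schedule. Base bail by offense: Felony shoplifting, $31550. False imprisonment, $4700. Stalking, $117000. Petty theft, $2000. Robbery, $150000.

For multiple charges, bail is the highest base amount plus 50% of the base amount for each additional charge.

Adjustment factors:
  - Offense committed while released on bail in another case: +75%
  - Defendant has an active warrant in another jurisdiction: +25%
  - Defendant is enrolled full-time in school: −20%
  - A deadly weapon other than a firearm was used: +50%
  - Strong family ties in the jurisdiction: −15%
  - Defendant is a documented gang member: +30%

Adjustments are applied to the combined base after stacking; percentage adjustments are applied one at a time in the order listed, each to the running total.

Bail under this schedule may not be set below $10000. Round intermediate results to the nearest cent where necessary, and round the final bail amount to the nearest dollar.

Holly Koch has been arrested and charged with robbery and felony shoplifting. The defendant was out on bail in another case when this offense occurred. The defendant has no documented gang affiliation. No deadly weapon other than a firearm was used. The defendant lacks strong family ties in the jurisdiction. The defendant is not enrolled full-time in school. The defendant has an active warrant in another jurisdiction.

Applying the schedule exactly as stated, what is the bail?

Base amounts from the schedule: robbery $150000; felony shoplifting $31550.
Stacking rule: highest base plus 50% of each additional charge. Highest is robbery at $150000. Additional: $31550 × 50% = $15775. Combined base = $150000 + $15775 = $165775.
Offense committed while released on bail in another case (+75%): $165775 × 1.75 = $290106.25.
Defendant has an active warrant in another jurisdiction (+25%): $290106.25 × 1.25 = $362632.81.
$362632.81 is at or above the $10000 minimum.
Rounded to the nearest dollar: $362633.

$362633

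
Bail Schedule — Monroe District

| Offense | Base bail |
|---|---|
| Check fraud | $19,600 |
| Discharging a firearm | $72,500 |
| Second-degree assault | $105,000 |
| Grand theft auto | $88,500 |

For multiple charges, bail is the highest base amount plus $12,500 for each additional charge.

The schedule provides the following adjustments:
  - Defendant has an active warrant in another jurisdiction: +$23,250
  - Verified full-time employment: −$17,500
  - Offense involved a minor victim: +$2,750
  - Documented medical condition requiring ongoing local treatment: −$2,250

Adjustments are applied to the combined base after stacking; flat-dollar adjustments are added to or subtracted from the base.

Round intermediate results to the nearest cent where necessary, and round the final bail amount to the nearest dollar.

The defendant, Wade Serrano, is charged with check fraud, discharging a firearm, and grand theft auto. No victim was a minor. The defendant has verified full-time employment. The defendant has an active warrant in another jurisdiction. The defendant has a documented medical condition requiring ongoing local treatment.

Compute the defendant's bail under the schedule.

$117,000

Base amounts from the schedule: check fraud $19,600; discharging a firearm $72,500; grand theft auto $88,500.
Stacking rule: highest base plus $12,500 per additional charge. Highest is grand theft auto at $88,500; 2 additional charges → +$25,000. Combined base = $113,500.
Defendant has an active warrant in another jurisdiction (+$23,250 flat): $113,500 + $23,250 = $136,750.
Verified full-time employment (−$17,500 flat): $136,750 − $17,500 = $119,250.
Documented medical condition requiring ongoing local treatment (−$2,250 flat): $119,250 − $2,250 = $117,000.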